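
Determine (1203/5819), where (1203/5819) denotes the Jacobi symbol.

Both 1203 ≡ 3 and 5819 ≡ 3 (mod 4), so reciprocity gives (1203/5819) = -(5819/1203). Reduce: 5819 ≡ 1007 (mod 1203). Now have -(1007/1203).
Both 1007 ≡ 3 and 1203 ≡ 3 (mod 4), so reciprocity gives (1007/1203) = -(1203/1007). Reduce: 1203 ≡ 196 (mod 1007). Now have (196/1007).
Factor out 2: 196 = 2^2·49. Since 1007 ≡ 7 (mod 8), (2/1007) = +1, and (2/1007)^2 = +1. Now have (49/1007).
49 ≡ 1 (mod 4), so quadratic reciprocity gives (49/1007) = (1007/49). Reduce: 1007 ≡ 27 (mod 49). Now have (27/49).
49 ≡ 1 (mod 4), so quadratic reciprocity gives (27/49) = (49/27). Reduce: 49 ≡ 22 (mod 27). Now have (22/27).
Factor out 2: 22 = 2·11. Since 27 ≡ 3 (mod 8), (2/27) = -1. Now have -(11/27).
Both 11 ≡ 3 and 27 ≡ 3 (mod 4), so reciprocity gives (11/27) = -(27/11). Reduce: 27 ≡ 5 (mod 11). Now have (5/11).
5 ≡ 1 (mod 4), so quadratic reciprocity gives (5/11) = (11/5). Reduce: 11 ≡ 1 (mod 5). Now have (1/5).
(1/5) = 1. Collecting the sign factors: 1.

1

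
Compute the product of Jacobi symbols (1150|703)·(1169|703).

-1

By multiplicativity, (1150·1169|703) = (1150|703)·(1169|703).
First factor (1150|703):
Reduce the numerator: 1150 ≡ 447 (mod 703), so (1150|703) = (447|703).
Both 447 ≡ 3 and 703 ≡ 3 (mod 4), so reciprocity gives (447|703) = -(703|447). Reduce: 703 ≡ 256 (mod 447). Now have -(256|447).
Factor out 2: 256 = 2^8. Since 447 ≡ 7 (mod 8), (2|447) = +1, and (2|447)^8 = +1. Now have -(1|447).
(1|447) = 1. Collecting the sign factors: -1.
Second factor (1169|703):
Reduce the numerator: 1169 ≡ 466 (mod 703), so (1169|703) = (466|703).
Factor out 2: 466 = 2·233. Since 703 ≡ 7 (mod 8), (2|703) = +1. Now have (233|703).
233 ≡ 1 (mod 4), so quadratic reciprocity gives (233|703) = (703|233). Reduce: 703 ≡ 4 (mod 233). Now have (4|233).
Factor out 2: 4 = 2^2. Since 233 ≡ 1 (mod 8), (2|233) = +1, and (2|233)^2 = +1. Now have (1|233).
(1|233) = 1. Collecting the sign factors: 1.
Product: (-1)·(1) = -1.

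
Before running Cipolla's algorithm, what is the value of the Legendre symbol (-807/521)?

1

Pull out -1: (-807/521) = (-1/521)·(807/521). Since 521 ≡ 1 (mod 4), (-1/521) = +1. Now have (807/521).
Reduce the numerator: 807 ≡ 286 (mod 521), so (807/521) = (286/521).
Factor out 2: 286 = 2·143. Since 521 ≡ 1 (mod 8), (2/521) = +1. Now have (143/521).
521 ≡ 1 (mod 4), so quadratic reciprocity gives (143/521) = (521/143). Reduce: 521 ≡ 92 (mod 143). Now have (92/143).
Factor out 2: 92 = 2^2·23. Since 143 ≡ 7 (mod 8), (2/143) = +1, and (2/143)^2 = +1. Now have (23/143).
Both 23 ≡ 3 and 143 ≡ 3 (mod 4), so reciprocity gives (23/143) = -(143/23). Reduce: 143 ≡ 5 (mod 23). Now have -(5/23).
5 ≡ 1 (mod 4), so quadratic reciprocity gives (5/23) = (23/5). Reduce: 23 ≡ 3 (mod 5). Now have -(3/5).
5 ≡ 1 (mod 4), so quadratic reciprocity gives (3/5) = (5/3). Reduce: 5 ≡ 2 (mod 3). Now have -(2/3).
Factor out 2: 2 = 2. Since 3 ≡ 3 (mod 8), (2/3) = -1. Now have (1/3).
(1/3) = 1. Collecting the sign factors: 1.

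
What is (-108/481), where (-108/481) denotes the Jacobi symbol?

1

(-108/481)
  = (373/481)    [-108 ≡ 373 mod 481]
  = (481/373)    [QR: 373 ≡ 1 mod 4, sign kept]
  = (108/373)    [481 ≡ 108 mod 373]
  = (27/373)    [373 ≡ 5 mod 8 ⇒ (2/373)^2 = +1]
  = (373/27)    [QR: 373 ≡ 1 mod 4, sign kept]
  = (22/27)    [373 ≡ 22 mod 27]
  = -(11/27)    [27 ≡ 3 mod 8 ⇒ (2/27) = -1]
  = (27/11)    [QR: both ≡ 3 mod 4, sign flips]
  = (5/11)    [27 ≡ 5 mod 11]
  = (11/5)    [QR: 5 ≡ 1 mod 4, sign kept]
  = (1/5)    [11 ≡ 1 mod 5]
  = 1    [(1/5) = 1]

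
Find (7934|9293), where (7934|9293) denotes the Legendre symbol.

Factor out 2: 7934 = 2·3967. Since 9293 ≡ 5 (mod 8), (2|9293) = -1. Now have -(3967|9293).
9293 ≡ 1 (mod 4), so quadratic reciprocity gives (3967|9293) = (9293|3967). Reduce: 9293 ≡ 1359 (mod 3967). Now have -(1359|3967).
Both 1359 ≡ 3 and 3967 ≡ 3 (mod 4), so reciprocity gives (1359|3967) = -(3967|1359). Reduce: 3967 ≡ 1249 (mod 1359). Now have (1249|1359).
1249 ≡ 1 (mod 4), so quadratic reciprocity gives (1249|1359) = (1359|1249). Reduce: 1359 ≡ 110 (mod 1249). Now have (110|1249).
Factor out 2: 110 = 2·55. Since 1249 ≡ 1 (mod 8), (2|1249) = +1. Now have (55|1249).
1249 ≡ 1 (mod 4), so quadratic reciprocity gives (55|1249) = (1249|55). Reduce: 1249 ≡ 39 (mod 55). Now have (39|55).
Both 39 ≡ 3 and 55 ≡ 3 (mod 4), so reciprocity gives (39|55) = -(55|39). Reduce: 55 ≡ 16 (mod 39). Now have -(16|39).
Factor out 2: 16 = 2^4. Since 39 ≡ 7 (mod 8), (2|39) = +1, and (2|39)^4 = +1. Now have -(1|39).
(1|39) = 1. Collecting the sign factors: -1.

-1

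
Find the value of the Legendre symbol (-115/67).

1

Reduce the numerator: -115 ≡ 19 (mod 67), so (-115/67) = (19/67).
Both 19 ≡ 3 and 67 ≡ 3 (mod 4), so reciprocity gives (19/67) = -(67/19). Reduce: 67 ≡ 10 (mod 19). Now have -(10/19).
Factor out 2: 10 = 2·5. Since 19 ≡ 3 (mod 8), (2/19) = -1. Now have (5/19).
5 ≡ 1 (mod 4), so quadratic reciprocity gives (5/19) = (19/5). Reduce: 19 ≡ 4 (mod 5). Now have (4/5).
Factor out 2: 4 = 2^2. Since 5 ≡ 5 (mod 8), (2/5) = -1, and (2/5)^2 = +1. Now have (1/5).
(1/5) = 1. Collecting the sign factors: 1.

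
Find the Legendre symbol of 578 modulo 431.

1

Reduce the numerator: 578 ≡ 147 (mod 431), so (578 / 431) = (147 / 431).
Both 147 ≡ 3 and 431 ≡ 3 (mod 4), so reciprocity gives (147 / 431) = -(431 / 147). Reduce: 431 ≡ 137 (mod 147). Now have -(137 / 147).
137 ≡ 1 (mod 4), so quadratic reciprocity gives (137 / 147) = (147 / 137). Reduce: 147 ≡ 10 (mod 137). Now have -(10 / 137).
Factor out 2: 10 = 2·5. Since 137 ≡ 1 (mod 8), (2 / 137) = +1. Now have -(5 / 137).
5 ≡ 1 (mod 4), so quadratic reciprocity gives (5 / 137) = (137 / 5). Reduce: 137 ≡ 2 (mod 5). Now have -(2 / 5).
Factor out 2: 2 = 2. Since 5 ≡ 5 (mod 8), (2 / 5) = -1. Now have (1 / 5).
(1 / 5) = 1. Collecting the sign factors: 1.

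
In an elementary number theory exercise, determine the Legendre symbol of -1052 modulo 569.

1

Reduce the numerator: -1052 ≡ 86 (mod 569), so (-1052/569) = (86/569).
Factor out 2: 86 = 2·43. Since 569 ≡ 1 (mod 8), (2/569) = +1. Now have (43/569).
569 ≡ 1 (mod 4), so quadratic reciprocity gives (43/569) = (569/43). Reduce: 569 ≡ 10 (mod 43). Now have (10/43).
Factor out 2: 10 = 2·5. Since 43 ≡ 3 (mod 8), (2/43) = -1. Now have -(5/43).
5 ≡ 1 (mod 4), so quadratic reciprocity gives (5/43) = (43/5). Reduce: 43 ≡ 3 (mod 5). Now have -(3/5).
5 ≡ 1 (mod 4), so quadratic reciprocity gives (3/5) = (5/3). Reduce: 5 ≡ 2 (mod 3). Now have -(2/3).
Factor out 2: 2 = 2. Since 3 ≡ 3 (mod 8), (2/3) = -1. Now have (1/3).
(1/3) = 1. Collecting the sign factors: 1.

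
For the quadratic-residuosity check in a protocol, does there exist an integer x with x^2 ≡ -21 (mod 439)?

Reduce the numerator: -21 ≡ 418 (mod 439), so (-21/439) = (418/439).
Factor out 2: 418 = 2·209. Since 439 ≡ 7 (mod 8), (2/439) = +1. Now have (209/439).
209 ≡ 1 (mod 4), so quadratic reciprocity gives (209/439) = (439/209). Reduce: 439 ≡ 21 (mod 209). Now have (21/209).
21 ≡ 1 (mod 4), so quadratic reciprocity gives (21/209) = (209/21). Reduce: 209 ≡ 20 (mod 21). Now have (20/21).
Factor out 2: 20 = 2^2·5. Since 21 ≡ 5 (mod 8), (2/21) = -1, and (2/21)^2 = +1. Now have (5/21).
5 ≡ 1 (mod 4), so quadratic reciprocity gives (5/21) = (21/5). Reduce: 21 ≡ 1 (mod 5). Now have (1/5).
(1/5) = 1. Collecting the sign factors: 1.
(-21/439) = 1, and 439 is prime, so -21 is a quadratic residue mod 439.

yes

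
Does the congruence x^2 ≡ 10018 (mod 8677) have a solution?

Reduce the numerator: 10018 ≡ 1341 (mod 8677), so (10018/8677) = (1341/8677).
1341 ≡ 1 (mod 4), so quadratic reciprocity gives (1341/8677) = (8677/1341). Reduce: 8677 ≡ 631 (mod 1341). Now have (631/1341).
1341 ≡ 1 (mod 4), so quadratic reciprocity gives (631/1341) = (1341/631). Reduce: 1341 ≡ 79 (mod 631). Now have (79/631).
Both 79 ≡ 3 and 631 ≡ 3 (mod 4), so reciprocity gives (79/631) = -(631/79). Reduce: 631 ≡ 78 (mod 79). Now have -(78/79).
Factor out 2: 78 = 2·39. Since 79 ≡ 7 (mod 8), (2/79) = +1. Now have -(39/79).
Both 39 ≡ 3 and 79 ≡ 3 (mod 4), so reciprocity gives (39/79) = -(79/39). Reduce: 79 ≡ 1 (mod 39). Now have (1/39).
(1/39) = 1. Collecting the sign factors: 1.
(10018/8677) = 1, and 8677 is prime, so 10018 is a quadratic residue mod 8677.

yes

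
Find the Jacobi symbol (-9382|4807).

(-9382|4807)
  = -(9382|4807)    [4807 ≡ 3 mod 4 ⇒ (-1|4807) = -1]
  = -(4575|4807)    [9382 ≡ 4575 mod 4807]
  = (4807|4575)    [QR: both ≡ 3 mod 4, sign flips]
  = (232|4575)    [4807 ≡ 232 mod 4575]
  = (29|4575)    [4575 ≡ 7 mod 8 ⇒ (2|4575)^3 = +1]
  = (4575|29)    [QR: 29 ≡ 1 mod 4, sign kept]
  = (22|29)    [4575 ≡ 22 mod 29]
  = -(11|29)    [29 ≡ 5 mod 8 ⇒ (2|29) = -1]
  = -(29|11)    [QR: 29 ≡ 1 mod 4, sign kept]
  = -(7|11)    [29 ≡ 7 mod 11]
  = (11|7)    [QR: both ≡ 3 mod 4, sign flips]
  = (4|7)    [11 ≡ 4 mod 7]
  = (1|7)    [7 ≡ 7 mod 8 ⇒ (2|7)^2 = +1]
  = 1    [(1|7) = 1]

1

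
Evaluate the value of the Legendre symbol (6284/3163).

Reduce the numerator: 6284 ≡ 3121 (mod 3163), so (6284/3163) = (3121/3163).
3121 ≡ 1 (mod 4), so quadratic reciprocity gives (3121/3163) = (3163/3121). Reduce: 3163 ≡ 42 (mod 3121). Now have (42/3121).
Factor out 2: 42 = 2·21. Since 3121 ≡ 1 (mod 8), (2/3121) = +1. Now have (21/3121).
21 ≡ 1 (mod 4), so quadratic reciprocity gives (21/3121) = (3121/21). Reduce: 3121 ≡ 13 (mod 21). Now have (13/21).
13 ≡ 1 (mod 4), so quadratic reciprocity gives (13/21) = (21/13). Reduce: 21 ≡ 8 (mod 13). Now have (8/13).
Factor out 2: 8 = 2^3. Since 13 ≡ 5 (mod 8), (2/13) = -1, and (2/13)^3 = -1. Now have -(1/13).
(1/13) = 1. Collecting the sign factors: -1.

-1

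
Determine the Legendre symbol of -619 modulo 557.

(-619/557)
  = (619/557)    [557 ≡ 1 mod 4 ⇒ (-1/557) = +1]
  = (62/557)    [619 ≡ 62 mod 557]
  = -(31/557)    [557 ≡ 5 mod 8 ⇒ (2/557) = -1]
  = -(557/31)    [QR: 557 ≡ 1 mod 4, sign kept]
  = -(30/31)    [557 ≡ 30 mod 31]
  = -(15/31)    [31 ≡ 7 mod 8 ⇒ (2/31) = +1]
  = (31/15)    [QR: both ≡ 3 mod 4, sign flips]
  = (1/15)    [31 ≡ 1 mod 15]
  = 1    [(1/15) = 1]

1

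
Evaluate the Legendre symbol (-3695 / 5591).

1

Pull out -1: (-3695 / 5591) = (-1 / 5591)·(3695 / 5591). Since 5591 ≡ 3 (mod 4), (-1 / 5591) = -1. Now have -(3695 / 5591).
Both 3695 ≡ 3 and 5591 ≡ 3 (mod 4), so reciprocity gives (3695 / 5591) = -(5591 / 3695). Reduce: 5591 ≡ 1896 (mod 3695). Now have (1896 / 3695).
Factor out 2: 1896 = 2^3·237. Since 3695 ≡ 7 (mod 8), (2 / 3695) = +1, and (2 / 3695)^3 = +1. Now have (237 / 3695).
237 ≡ 1 (mod 4), so quadratic reciprocity gives (237 / 3695) = (3695 / 237). Reduce: 3695 ≡ 140 (mod 237). Now have (140 / 237).
Factor out 2: 140 = 2^2·35. Since 237 ≡ 5 (mod 8), (2 / 237) = -1, and (2 / 237)^2 = +1. Now have (35 / 237).
237 ≡ 1 (mod 4), so quadratic reciprocity gives (35 / 237) = (237 / 35). Reduce: 237 ≡ 27 (mod 35). Now have (27 / 35).
Both 27 ≡ 3 and 35 ≡ 3 (mod 4), so reciprocity gives (27 / 35) = -(35 / 27). Reduce: 35 ≡ 8 (mod 27). Now have -(8 / 27).
Factor out 2: 8 = 2^3. Since 27 ≡ 3 (mod 8), (2 / 27) = -1, and (2 / 27)^3 = -1. Now have (1 / 27).
(1 / 27) = 1. Collecting the sign factors: 1.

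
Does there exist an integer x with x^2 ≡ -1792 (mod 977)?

Reduce the numerator: -1792 ≡ 162 (mod 977), so (-1792|977) = (162|977).
Factor out 2: 162 = 2·81. Since 977 ≡ 1 (mod 8), (2|977) = +1. Now have (81|977).
81 ≡ 1 (mod 4), so quadratic reciprocity gives (81|977) = (977|81). Reduce: 977 ≡ 5 (mod 81). Now have (5|81).
5 ≡ 1 (mod 4), so quadratic reciprocity gives (5|81) = (81|5). Reduce: 81 ≡ 1 (mod 5). Now have (1|5).
(1|5) = 1. Collecting the sign factors: 1.
(-1792|977) = 1, and 977 is prime, so -1792 is a quadratic residue mod 977.

yes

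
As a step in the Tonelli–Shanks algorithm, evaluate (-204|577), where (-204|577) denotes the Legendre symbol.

1

Reduce the numerator: -204 ≡ 373 (mod 577), so (-204|577) = (373|577).
373 ≡ 1 (mod 4), so quadratic reciprocity gives (373|577) = (577|373). Reduce: 577 ≡ 204 (mod 373). Now have (204|373).
Factor out 2: 204 = 2^2·51. Since 373 ≡ 5 (mod 8), (2|373) = -1, and (2|373)^2 = +1. Now have (51|373).
373 ≡ 1 (mod 4), so quadratic reciprocity gives (51|373) = (373|51). Reduce: 373 ≡ 16 (mod 51). Now have (16|51).
Factor out 2: 16 = 2^4. Since 51 ≡ 3 (mod 8), (2|51) = -1, and (2|51)^4 = +1. Now have (1|51).
(1|51) = 1. Collecting the sign factors: 1.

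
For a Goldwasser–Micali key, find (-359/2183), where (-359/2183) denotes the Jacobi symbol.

-1

(-359/2183)
  = (1824/2183)    [-359 ≡ 1824 mod 2183]
  = (57/2183)    [2183 ≡ 7 mod 8 ⇒ (2/2183)^5 = +1]
  = (2183/57)    [QR: 57 ≡ 1 mod 4, sign kept]
  = (17/57)    [2183 ≡ 17 mod 57]
  = (57/17)    [QR: 17 ≡ 1 mod 4, sign kept]
  = (6/17)    [57 ≡ 6 mod 17]
  = (3/17)    [17 ≡ 1 mod 8 ⇒ (2/17) = +1]
  = (17/3)    [QR: 17 ≡ 1 mod 4, sign kept]
  = (2/3)    [17 ≡ 2 mod 3]
  = -(1/3)    [3 ≡ 3 mod 8 ⇒ (2/3) = -1]
  = -1    [(1/3) = 1]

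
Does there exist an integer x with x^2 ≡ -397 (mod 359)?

Pull out -1: (-397|359) = (-1|359)·(397|359). Since 359 ≡ 3 (mod 4), (-1|359) = -1. Now have -(397|359).
Reduce the numerator: 397 ≡ 38 (mod 359), so (397|359) = (38|359).
Factor out 2: 38 = 2·19. Since 359 ≡ 7 (mod 8), (2|359) = +1. Now have -(19|359).
Both 19 ≡ 3 and 359 ≡ 3 (mod 4), so reciprocity gives (19|359) = -(359|19). Reduce: 359 ≡ 17 (mod 19). Now have (17|19).
17 ≡ 1 (mod 4), so quadratic reciprocity gives (17|19) = (19|17). Reduce: 19 ≡ 2 (mod 17). Now have (2|17).
Factor out 2: 2 = 2. Since 17 ≡ 1 (mod 8), (2|17) = +1. Now have (1|17).
(1|17) = 1. Collecting the sign factors: 1.
(-397|359) = 1, and 359 is prime, so -397 is a quadratic residue mod 359.

yes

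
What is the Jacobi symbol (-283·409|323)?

By multiplicativity, (-283·409|323) = (-283|323)·(409|323).
First factor (-283|323):
Pull out -1: (-283|323) = (-1|323)·(283|323). Since 323 ≡ 3 (mod 4), (-1|323) = -1. Now have -(283|323).
Both 283 ≡ 3 and 323 ≡ 3 (mod 4), so reciprocity gives (283|323) = -(323|283). Reduce: 323 ≡ 40 (mod 283). Now have (40|283).
Factor out 2: 40 = 2^3·5. Since 283 ≡ 3 (mod 8), (2|283) = -1, and (2|283)^3 = -1. Now have -(5|283).
5 ≡ 1 (mod 4), so quadratic reciprocity gives (5|283) = (283|5). Reduce: 283 ≡ 3 (mod 5). Now have -(3|5).
5 ≡ 1 (mod 4), so quadratic reciprocity gives (3|5) = (5|3). Reduce: 5 ≡ 2 (mod 3). Now have -(2|3).
Factor out 2: 2 = 2. Since 3 ≡ 3 (mod 8), (2|3) = -1. Now have (1|3).
(1|3) = 1. Collecting the sign factors: 1.
Second factor (409|323):
Reduce the numerator: 409 ≡ 86 (mod 323), so (409|323) = (86|323).
Factor out 2: 86 = 2·43. Since 323 ≡ 3 (mod 8), (2|323) = -1. Now have -(43|323).
Both 43 ≡ 3 and 323 ≡ 3 (mod 4), so reciprocity gives (43|323) = -(323|43). Reduce: 323 ≡ 22 (mod 43). Now have (22|43).
Factor out 2: 22 = 2·11. Since 43 ≡ 3 (mod 8), (2|43) = -1. Now have -(11|43).
Both 11 ≡ 3 and 43 ≡ 3 (mod 4), so reciprocity gives (11|43) = -(43|11). Reduce: 43 ≡ 10 (mod 11). Now have (10|11).
Factor out 2: 10 = 2·5. Since 11 ≡ 3 (mod 8), (2|11) = -1. Now have -(5|11).
5 ≡ 1 (mod 4), so quadratic reciprocity gives (5|11) = (11|5). Reduce: 11 ≡ 1 (mod 5). Now have -(1|5).
(1|5) = 1. Collecting the sign factors: -1.
Product: (1)·(-1) = -1.

-1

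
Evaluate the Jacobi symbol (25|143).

1

(25|143)
  = (143|25)    [QR: 25 ≡ 1 mod 4, sign kept]
  = (18|25)    [143 ≡ 18 mod 25]
  = (9|25)    [25 ≡ 1 mod 8 ⇒ (2|25) = +1]
  = (25|9)    [QR: 9 ≡ 1 mod 4, sign kept]
  = (7|9)    [25 ≡ 7 mod 9]
  = (9|7)    [QR: 9 ≡ 1 mod 4, sign kept]
  = (2|7)    [9 ≡ 2 mod 7]
  = (1|7)    [7 ≡ 7 mod 8 ⇒ (2|7) = +1]
  = 1    [(1|7) = 1]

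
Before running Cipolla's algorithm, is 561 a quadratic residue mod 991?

561 ≡ 1 (mod 4), so quadratic reciprocity gives (561/991) = (991/561). Reduce: 991 ≡ 430 (mod 561). Now have (430/561).
Factor out 2: 430 = 2·215. Since 561 ≡ 1 (mod 8), (2/561) = +1. Now have (215/561).
561 ≡ 1 (mod 4), so quadratic reciprocity gives (215/561) = (561/215). Reduce: 561 ≡ 131 (mod 215). Now have (131/215).
Both 131 ≡ 3 and 215 ≡ 3 (mod 4), so reciprocity gives (131/215) = -(215/131). Reduce: 215 ≡ 84 (mod 131). Now have -(84/131).
Factor out 2: 84 = 2^2·21. Since 131 ≡ 3 (mod 8), (2/131) = -1, and (2/131)^2 = +1. Now have -(21/131).
21 ≡ 1 (mod 4), so quadratic reciprocity gives (21/131) = (131/21). Reduce: 131 ≡ 5 (mod 21). Now have -(5/21).
5 ≡ 1 (mod 4), so quadratic reciprocity gives (5/21) = (21/5). Reduce: 21 ≡ 1 (mod 5). Now have -(1/5).
(1/5) = 1. Collecting the sign factors: -1.
(561/991) = -1, and 991 is prime, so 561 is not a quadratic residue mod 991.

no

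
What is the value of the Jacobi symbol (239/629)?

-1

(239/629)
  = (629/239)    [QR: 629 ≡ 1 mod 4, sign kept]
  = (151/239)    [629 ≡ 151 mod 239]
  = -(239/151)    [QR: both ≡ 3 mod 4, sign flips]
  = -(88/151)    [239 ≡ 88 mod 151]
  = -(11/151)    [151 ≡ 7 mod 8 ⇒ (2/151)^3 = +1]
  = (151/11)    [QR: both ≡ 3 mod 4, sign flips]
  = (8/11)    [151 ≡ 8 mod 11]
  = -(1/11)    [11 ≡ 3 mod 8 ⇒ (2/11)^3 = -1]
  = -1    [(1/11) = 1]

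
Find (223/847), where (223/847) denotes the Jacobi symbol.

-1

(223/847)
  = -(847/223)    [QR: both ≡ 3 mod 4, sign flips]
  = -(178/223)    [847 ≡ 178 mod 223]
  = -(89/223)    [223 ≡ 7 mod 8 ⇒ (2/223) = +1]
  = -(223/89)    [QR: 89 ≡ 1 mod 4, sign kept]
  = -(45/89)    [223 ≡ 45 mod 89]
  = -(89/45)    [QR: 45 ≡ 1 mod 4, sign kept]
  = -(44/45)    [89 ≡ 44 mod 45]
  = -(11/45)    [45 ≡ 5 mod 8 ⇒ (2/45)^2 = +1]
  = -(45/11)    [QR: 45 ≡ 1 mod 4, sign kept]
  = -(1/11)    [45 ≡ 1 mod 11]
  = -1    [(1/11) = 1]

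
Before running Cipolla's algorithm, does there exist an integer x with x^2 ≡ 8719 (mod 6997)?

yes

(8719/6997)
  = (1722/6997)    [8719 ≡ 1722 mod 6997]
  = -(861/6997)    [6997 ≡ 5 mod 8 ⇒ (2/6997) = -1]
  = -(6997/861)    [QR: 861 ≡ 1 mod 4, sign kept]
  = -(109/861)    [6997 ≡ 109 mod 861]
  = -(861/109)    [QR: 109 ≡ 1 mod 4, sign kept]
  = -(98/109)    [861 ≡ 98 mod 109]
  = (49/109)    [109 ≡ 5 mod 8 ⇒ (2/109) = -1]
  = (109/49)    [QR: 49 ≡ 1 mod 4, sign kept]
  = (11/49)    [109 ≡ 11 mod 49]
  = (49/11)    [QR: 49 ≡ 1 mod 4, sign kept]
  = (5/11)    [49 ≡ 5 mod 11]
  = (11/5)    [QR: 5 ≡ 1 mod 4, sign kept]
  = (1/5)    [11 ≡ 1 mod 5]
  = 1    [(1/5) = 1]
The Legendre symbol is 1, so x^2 ≡ 8719 (mod 6997) has solution.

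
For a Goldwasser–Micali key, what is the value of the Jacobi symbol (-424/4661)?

Reduce the numerator: -424 ≡ 4237 (mod 4661), so (-424/4661) = (4237/4661).
4237 ≡ 1 (mod 4), so quadratic reciprocity gives (4237/4661) = (4661/4237). Reduce: 4661 ≡ 424 (mod 4237). Now have (424/4237).
Factor out 2: 424 = 2^3·53. Since 4237 ≡ 5 (mod 8), (2/4237) = -1, and (2/4237)^3 = -1. Now have -(53/4237).
53 ≡ 1 (mod 4), so quadratic reciprocity gives (53/4237) = (4237/53). Reduce: 4237 ≡ 50 (mod 53). Now have -(50/53).
Factor out 2: 50 = 2·25. Since 53 ≡ 5 (mod 8), (2/53) = -1. Now have (25/53).
25 ≡ 1 (mod 4), so quadratic reciprocity gives (25/53) = (53/25). Reduce: 53 ≡ 3 (mod 25). Now have (3/25).
25 ≡ 1 (mod 4), so quadratic reciprocity gives (3/25) = (25/3). Reduce: 25 ≡ 1 (mod 3). Now have (1/3).
(1/3) = 1. Collecting the sign factors: 1.

1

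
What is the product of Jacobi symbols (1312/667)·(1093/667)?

1

By multiplicativity, (1312·1093/667) = (1312/667)·(1093/667).
First factor (1312/667):
(1312/667)
  = (645/667)    [1312 ≡ 645 mod 667]
  = (667/645)    [QR: 645 ≡ 1 mod 4, sign kept]
  = (22/645)    [667 ≡ 22 mod 645]
  = -(11/645)    [645 ≡ 5 mod 8 ⇒ (2/645) = -1]
  = -(645/11)    [QR: 645 ≡ 1 mod 4, sign kept]
  = -(7/11)    [645 ≡ 7 mod 11]
  = (11/7)    [QR: both ≡ 3 mod 4, sign flips]
  = (4/7)    [11 ≡ 4 mod 7]
  = (1/7)    [7 ≡ 7 mod 8 ⇒ (2/7)^2 = +1]
  = 1    [(1/7) = 1]
Second factor (1093/667):
(1093/667)
  = (426/667)    [1093 ≡ 426 mod 667]
  = -(213/667)    [667 ≡ 3 mod 8 ⇒ (2/667) = -1]
  = -(667/213)    [QR: 213 ≡ 1 mod 4, sign kept]
  = -(28/213)    [667 ≡ 28 mod 213]
  = -(7/213)    [213 ≡ 5 mod 8 ⇒ (2/213)^2 = +1]
  = -(213/7)    [QR: 213 ≡ 1 mod 4, sign kept]
  = -(3/7)    [213 ≡ 3 mod 7]
  = (7/3)    [QR: both ≡ 3 mod 4, sign flips]
  = (1/3)    [7 ≡ 1 mod 3]
  = 1    [(1/3) = 1]
Product: (1)·(1) = 1.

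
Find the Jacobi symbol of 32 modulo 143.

Factor out 2: 32 = 2^5. Since 143 ≡ 7 (mod 8), (2/143) = +1, and (2/143)^5 = +1. Now have (1/143).
(1/143) = 1. Collecting the sign factors: 1.

1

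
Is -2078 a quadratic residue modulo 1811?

yes

(-2078|1811)
  = -(2078|1811)    [1811 ≡ 3 mod 4 ⇒ (-1|1811) = -1]
  = -(267|1811)    [2078 ≡ 267 mod 1811]
  = (1811|267)    [QR: both ≡ 3 mod 4, sign flips]
  = (209|267)    [1811 ≡ 209 mod 267]
  = (267|209)    [QR: 209 ≡ 1 mod 4, sign kept]
  = (58|209)    [267 ≡ 58 mod 209]
  = (29|209)    [209 ≡ 1 mod 8 ⇒ (2|209) = +1]
  = (209|29)    [QR: 29 ≡ 1 mod 4, sign kept]
  = (6|29)    [209 ≡ 6 mod 29]
  = -(3|29)    [29 ≡ 5 mod 8 ⇒ (2|29) = -1]
  = -(29|3)    [QR: 29 ≡ 1 mod 4, sign kept]
  = -(2|3)    [29 ≡ 2 mod 3]
  = (1|3)    [3 ≡ 3 mod 8 ⇒ (2|3) = -1]
  = 1    [(1|3) = 1]
(-2078|1811) = 1, and 1811 is prime, so -2078 is a quadratic residue mod 1811.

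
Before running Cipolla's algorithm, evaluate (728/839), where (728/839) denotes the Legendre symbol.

-1

Factor out 2: 728 = 2^3·91. Since 839 ≡ 7 (mod 8), (2/839) = +1, and (2/839)^3 = +1. Now have (91/839).
Both 91 ≡ 3 and 839 ≡ 3 (mod 4), so reciprocity gives (91/839) = -(839/91). Reduce: 839 ≡ 20 (mod 91). Now have -(20/91).
Factor out 2: 20 = 2^2·5. Since 91 ≡ 3 (mod 8), (2/91) = -1, and (2/91)^2 = +1. Now have -(5/91).
5 ≡ 1 (mod 4), so quadratic reciprocity gives (5/91) = (91/5). Reduce: 91 ≡ 1 (mod 5). Now have -(1/5).
(1/5) = 1. Collecting the sign factors: -1.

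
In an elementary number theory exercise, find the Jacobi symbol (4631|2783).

(4631|2783)
  = (1848|2783)    [4631 ≡ 1848 mod 2783]
  = (231|2783)    [2783 ≡ 7 mod 8 ⇒ (2|2783)^3 = +1]
  = -(2783|231)    [QR: both ≡ 3 mod 4, sign flips]
  = -(11|231)    [2783 ≡ 11 mod 231]
  = (231|11)    [QR: both ≡ 3 mod 4, sign flips]
  = (0|11)    [231 ≡ 0 mod 11]
  = 0    [numerator 0, gcd > 1]

0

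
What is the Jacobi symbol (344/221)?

(344/221)
  = (123/221)    [344 ≡ 123 mod 221]
  = (221/123)    [QR: 221 ≡ 1 mod 4, sign kept]
  = (98/123)    [221 ≡ 98 mod 123]
  = -(49/123)    [123 ≡ 3 mod 8 ⇒ (2/123) = -1]
  = -(123/49)    [QR: 49 ≡ 1 mod 4, sign kept]
  = -(25/49)    [123 ≡ 25 mod 49]
  = -(49/25)    [QR: 25 ≡ 1 mod 4, sign kept]
  = -(24/25)    [49 ≡ 24 mod 25]
  = -(3/25)    [25 ≡ 1 mod 8 ⇒ (2/25)^3 = +1]
  = -(25/3)    [QR: 25 ≡ 1 mod 4, sign kept]
  = -(1/3)    [25 ≡ 1 mod 3]
  = -1    [(1/3) = 1]

-1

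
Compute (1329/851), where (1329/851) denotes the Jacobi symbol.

1

Reduce the numerator: 1329 ≡ 478 (mod 851), so (1329/851) = (478/851).
Factor out 2: 478 = 2·239. Since 851 ≡ 3 (mod 8), (2/851) = -1. Now have -(239/851).
Both 239 ≡ 3 and 851 ≡ 3 (mod 4), so reciprocity gives (239/851) = -(851/239). Reduce: 851 ≡ 134 (mod 239). Now have (134/239).
Factor out 2: 134 = 2·67. Since 239 ≡ 7 (mod 8), (2/239) = +1. Now have (67/239).
Both 67 ≡ 3 and 239 ≡ 3 (mod 4), so reciprocity gives (67/239) = -(239/67). Reduce: 239 ≡ 38 (mod 67). Now have -(38/67).
Factor out 2: 38 = 2·19. Since 67 ≡ 3 (mod 8), (2/67) = -1. Now have (19/67).
Both 19 ≡ 3 and 67 ≡ 3 (mod 4), so reciprocity gives (19/67) = -(67/19). Reduce: 67 ≡ 10 (mod 19). Now have -(10/19).
Factor out 2: 10 = 2·5. Since 19 ≡ 3 (mod 8), (2/19) = -1. Now have (5/19).
5 ≡ 1 (mod 4), so quadratic reciprocity gives (5/19) = (19/5). Reduce: 19 ≡ 4 (mod 5). Now have (4/5).
Factor out 2: 4 = 2^2. Since 5 ≡ 5 (mod 8), (2/5) = -1, and (2/5)^2 = +1. Now have (1/5).
(1/5) = 1. Collecting the sign factors: 1.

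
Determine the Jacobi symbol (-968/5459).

1

Reduce the numerator: -968 ≡ 4491 (mod 5459), so (-968/5459) = (4491/5459).
Both 4491 ≡ 3 and 5459 ≡ 3 (mod 4), so reciprocity gives (4491/5459) = -(5459/4491). Reduce: 5459 ≡ 968 (mod 4491). Now have -(968/4491).
Factor out 2: 968 = 2^3·121. Since 4491 ≡ 3 (mod 8), (2/4491) = -1, and (2/4491)^3 = -1. Now have (121/4491).
121 ≡ 1 (mod 4), so quadratic reciprocity gives (121/4491) = (4491/121). Reduce: 4491 ≡ 14 (mod 121). Now have (14/121).
Factor out 2: 14 = 2·7. Since 121 ≡ 1 (mod 8), (2/121) = +1. Now have (7/121).
121 ≡ 1 (mod 4), so quadratic reciprocity gives (7/121) = (121/7). Reduce: 121 ≡ 2 (mod 7). Now have (2/7).
Factor out 2: 2 = 2. Since 7 ≡ 7 (mod 8), (2/7) = +1. Now have (1/7).
(1/7) = 1. Collecting the sign factors: 1.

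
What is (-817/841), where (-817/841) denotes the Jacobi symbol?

1

Reduce the numerator: -817 ≡ 24 (mod 841), so (-817/841) = (24/841).
Factor out 2: 24 = 2^3·3. Since 841 ≡ 1 (mod 8), (2/841) = +1, and (2/841)^3 = +1. Now have (3/841).
841 ≡ 1 (mod 4), so quadratic reciprocity gives (3/841) = (841/3). Reduce: 841 ≡ 1 (mod 3). Now have (1/3).
(1/3) = 1. Collecting the sign factors: 1.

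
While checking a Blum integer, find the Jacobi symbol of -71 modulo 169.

1

(-71 / 169)
  = (98 / 169)    [-71 ≡ 98 mod 169]
  = (49 / 169)    [169 ≡ 1 mod 8 ⇒ (2 / 169) = +1]
  = (169 / 49)    [QR: 49 ≡ 1 mod 4, sign kept]
  = (22 / 49)    [169 ≡ 22 mod 49]
  = (11 / 49)    [49 ≡ 1 mod 8 ⇒ (2 / 49) = +1]
  = (49 / 11)    [QR: 49 ≡ 1 mod 4, sign kept]
  = (5 / 11)    [49 ≡ 5 mod 11]
  = (11 / 5)    [QR: 5 ≡ 1 mod 4, sign kept]
  = (1 / 5)    [11 ≡ 1 mod 5]
  = 1    [(1 / 5) = 1]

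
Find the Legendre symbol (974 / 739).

-1

Reduce the numerator: 974 ≡ 235 (mod 739), so (974 / 739) = (235 / 739).
Both 235 ≡ 3 and 739 ≡ 3 (mod 4), so reciprocity gives (235 / 739) = -(739 / 235). Reduce: 739 ≡ 34 (mod 235). Now have -(34 / 235).
Factor out 2: 34 = 2·17. Since 235 ≡ 3 (mod 8), (2 / 235) = -1. Now have (17 / 235).
17 ≡ 1 (mod 4), so quadratic reciprocity gives (17 / 235) = (235 / 17). Reduce: 235 ≡ 14 (mod 17). Now have (14 / 17).
Factor out 2: 14 = 2·7. Since 17 ≡ 1 (mod 8), (2 / 17) = +1. Now have (7 / 17).
17 ≡ 1 (mod 4), so quadratic reciprocity gives (7 / 17) = (17 / 7). Reduce: 17 ≡ 3 (mod 7). Now have (3 / 7).
Both 3 ≡ 3 and 7 ≡ 3 (mod 4), so reciprocity gives (3 / 7) = -(7 / 3). Reduce: 7 ≡ 1 (mod 3). Now have -(1 / 3).
(1 / 3) = 1. Collecting the sign factors: -1.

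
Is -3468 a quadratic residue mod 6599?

no

(-3468/6599)
  = (3131/6599)    [-3468 ≡ 3131 mod 6599]
  = -(6599/3131)    [QR: both ≡ 3 mod 4, sign flips]
  = -(337/3131)    [6599 ≡ 337 mod 3131]
  = -(3131/337)    [QR: 337 ≡ 1 mod 4, sign kept]
  = -(98/337)    [3131 ≡ 98 mod 337]
  = -(49/337)    [337 ≡ 1 mod 8 ⇒ (2/337) = +1]
  = -(337/49)    [QR: 49 ≡ 1 mod 4, sign kept]
  = -(43/49)    [337 ≡ 43 mod 49]
  = -(49/43)    [QR: 49 ≡ 1 mod 4, sign kept]
  = -(6/43)    [49 ≡ 6 mod 43]
  = (3/43)    [43 ≡ 3 mod 8 ⇒ (2/43) = -1]
  = -(43/3)    [QR: both ≡ 3 mod 4, sign flips]
  = -(1/3)    [43 ≡ 1 mod 3]
  = -1    [(1/3) = 1]
(-3468/6599) = -1, and 6599 is prime, so -3468 is not a quadratic residue mod 6599.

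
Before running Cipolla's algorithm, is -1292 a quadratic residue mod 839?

Reduce the numerator: -1292 ≡ 386 (mod 839), so (-1292/839) = (386/839).
Factor out 2: 386 = 2·193. Since 839 ≡ 7 (mod 8), (2/839) = +1. Now have (193/839).
193 ≡ 1 (mod 4), so quadratic reciprocity gives (193/839) = (839/193). Reduce: 839 ≡ 67 (mod 193). Now have (67/193).
193 ≡ 1 (mod 4), so quadratic reciprocity gives (67/193) = (193/67). Reduce: 193 ≡ 59 (mod 67). Now have (59/67).
Both 59 ≡ 3 and 67 ≡ 3 (mod 4), so reciprocity gives (59/67) = -(67/59). Reduce: 67 ≡ 8 (mod 59). Now have -(8/59).
Factor out 2: 8 = 2^3. Since 59 ≡ 3 (mod 8), (2/59) = -1, and (2/59)^3 = -1. Now have (1/59).
(1/59) = 1. Collecting the sign factors: 1.
(-1292/839) = 1, and 839 is prime, so -1292 is a quadratic residue mod 839.

yes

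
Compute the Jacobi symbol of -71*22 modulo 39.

-1

By multiplicativity, (-71·22 / 39) = (-71 / 39)·(22 / 39).
First factor (-71 / 39):
(-71 / 39)
  = -(71 / 39)    [39 ≡ 3 mod 4 ⇒ (-1 / 39) = -1]
  = -(32 / 39)    [71 ≡ 32 mod 39]
  = -(1 / 39)    [39 ≡ 7 mod 8 ⇒ (2 / 39)^5 = +1]
  = -1    [(1 / 39) = 1]
Second factor (22 / 39):
(22 / 39)
  = (11 / 39)    [39 ≡ 7 mod 8 ⇒ (2 / 39) = +1]
  = -(39 / 11)    [QR: both ≡ 3 mod 4, sign flips]
  = -(6 / 11)    [39 ≡ 6 mod 11]
  = (3 / 11)    [11 ≡ 3 mod 8 ⇒ (2 / 11) = -1]
  = -(11 / 3)    [QR: both ≡ 3 mod 4, sign flips]
  = -(2 / 3)    [11 ≡ 2 mod 3]
  = (1 / 3)    [3 ≡ 3 mod 8 ⇒ (2 / 3) = -1]
  = 1    [(1 / 3) = 1]
Product: (-1)·(1) = -1.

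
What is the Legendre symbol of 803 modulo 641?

(803/641)
  = (162/641)    [803 ≡ 162 mod 641]
  = (81/641)    [641 ≡ 1 mod 8 ⇒ (2/641) = +1]
  = (641/81)    [QR: 81 ≡ 1 mod 4, sign kept]
  = (74/81)    [641 ≡ 74 mod 81]
  = (37/81)    [81 ≡ 1 mod 8 ⇒ (2/81) = +1]
  = (81/37)    [QR: 37 ≡ 1 mod 4, sign kept]
  = (7/37)    [81 ≡ 7 mod 37]
  = (37/7)    [QR: 37 ≡ 1 mod 4, sign kept]
  = (2/7)    [37 ≡ 2 mod 7]
  = (1/7)    [7 ≡ 7 mod 8 ⇒ (2/7) = +1]
  = 1    [(1/7) = 1]

1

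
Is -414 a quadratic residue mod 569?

no

Pull out -1: (-414|569) = (-1|569)·(414|569). Since 569 ≡ 1 (mod 4), (-1|569) = +1. Now have (414|569).
Factor out 2: 414 = 2·207. Since 569 ≡ 1 (mod 8), (2|569) = +1. Now have (207|569).
569 ≡ 1 (mod 4), so quadratic reciprocity gives (207|569) = (569|207). Reduce: 569 ≡ 155 (mod 207). Now have (155|207).
Both 155 ≡ 3 and 207 ≡ 3 (mod 4), so reciprocity gives (155|207) = -(207|155). Reduce: 207 ≡ 52 (mod 155). Now have -(52|155).
Factor out 2: 52 = 2^2·13. Since 155 ≡ 3 (mod 8), (2|155) = -1, and (2|155)^2 = +1. Now have -(13|155).
13 ≡ 1 (mod 4), so quadratic reciprocity gives (13|155) = (155|13). Reduce: 155 ≡ 12 (mod 13). Now have -(12|13).
Factor out 2: 12 = 2^2·3. Since 13 ≡ 5 (mod 8), (2|13) = -1, and (2|13)^2 = +1. Now have -(3|13).
13 ≡ 1 (mod 4), so quadratic reciprocity gives (3|13) = (13|3). Reduce: 13 ≡ 1 (mod 3). Now have -(1|3).
(1|3) = 1. Collecting the sign factors: -1.
The Legendre symbol is -1, so x^2 ≡ -414 (mod 569) has no solution.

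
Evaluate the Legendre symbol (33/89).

(33/89)
  = (89/33)    [QR: 33 ≡ 1 mod 4, sign kept]
  = (23/33)    [89 ≡ 23 mod 33]
  = (33/23)    [QR: 33 ≡ 1 mod 4, sign kept]
  = (10/23)    [33 ≡ 10 mod 23]
  = (5/23)    [23 ≡ 7 mod 8 ⇒ (2/23) = +1]
  = (23/5)    [QR: 5 ≡ 1 mod 4, sign kept]
  = (3/5)    [23 ≡ 3 mod 5]
  = (5/3)    [QR: 5 ≡ 1 mod 4, sign kept]
  = (2/3)    [5 ≡ 2 mod 3]
  = -(1/3)    [3 ≡ 3 mod 8 ⇒ (2/3) = -1]
  = -1    [(1/3) = 1]

-1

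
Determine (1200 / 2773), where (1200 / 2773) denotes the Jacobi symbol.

1

Factor out 2: 1200 = 2^4·75. Since 2773 ≡ 5 (mod 8), (2 / 2773) = -1, and (2 / 2773)^4 = +1. Now have (75 / 2773).
2773 ≡ 1 (mod 4), so quadratic reciprocity gives (75 / 2773) = (2773 / 75). Reduce: 2773 ≡ 73 (mod 75). Now have (73 / 75).
73 ≡ 1 (mod 4), so quadratic reciprocity gives (73 / 75) = (75 / 73). Reduce: 75 ≡ 2 (mod 73). Now have (2 / 73).
Factor out 2: 2 = 2. Since 73 ≡ 1 (mod 8), (2 / 73) = +1. Now have (1 / 73).
(1 / 73) = 1. Collecting the sign factors: 1.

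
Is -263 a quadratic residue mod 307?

(-263/307)
  = (44/307)    [-263 ≡ 44 mod 307]
  = (11/307)    [307 ≡ 3 mod 8 ⇒ (2/307)^2 = +1]
  = -(307/11)    [QR: both ≡ 3 mod 4, sign flips]
  = -(10/11)    [307 ≡ 10 mod 11]
  = (5/11)    [11 ≡ 3 mod 8 ⇒ (2/11) = -1]
  = (11/5)    [QR: 5 ≡ 1 mod 4, sign kept]
  = (1/5)    [11 ≡ 1 mod 5]
  = 1    [(1/5) = 1]
The Legendre symbol is 1, so x^2 ≡ -263 (mod 307) has solution.

yes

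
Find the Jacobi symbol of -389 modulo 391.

1

(-389/391)
  = (2/391)    [-389 ≡ 2 mod 391]
  = (1/391)    [391 ≡ 7 mod 8 ⇒ (2/391) = +1]
  = 1    [(1/391) = 1]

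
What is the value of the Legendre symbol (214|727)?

(214|727)
  = (107|727)    [727 ≡ 7 mod 8 ⇒ (2|727) = +1]
  = -(727|107)    [QR: both ≡ 3 mod 4, sign flips]
  = -(85|107)    [727 ≡ 85 mod 107]
  = -(107|85)    [QR: 85 ≡ 1 mod 4, sign kept]
  = -(22|85)    [107 ≡ 22 mod 85]
  = (11|85)    [85 ≡ 5 mod 8 ⇒ (2|85) = -1]
  = (85|11)    [QR: 85 ≡ 1 mod 4, sign kept]
  = (8|11)    [85 ≡ 8 mod 11]
  = -(1|11)    [11 ≡ 3 mod 8 ⇒ (2|11)^3 = -1]
  = -1    [(1|11) = 1]

-1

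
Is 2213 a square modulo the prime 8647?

no

2213 ≡ 1 (mod 4), so quadratic reciprocity gives (2213/8647) = (8647/2213). Reduce: 8647 ≡ 2008 (mod 2213). Now have (2008/2213).
Factor out 2: 2008 = 2^3·251. Since 2213 ≡ 5 (mod 8), (2/2213) = -1, and (2/2213)^3 = -1. Now have -(251/2213).
2213 ≡ 1 (mod 4), so quadratic reciprocity gives (251/2213) = (2213/251). Reduce: 2213 ≡ 205 (mod 251). Now have -(205/251).
205 ≡ 1 (mod 4), so quadratic reciprocity gives (205/251) = (251/205). Reduce: 251 ≡ 46 (mod 205). Now have -(46/205).
Factor out 2: 46 = 2·23. Since 205 ≡ 5 (mod 8), (2/205) = -1. Now have (23/205).
205 ≡ 1 (mod 4), so quadratic reciprocity gives (23/205) = (205/23). Reduce: 205 ≡ 21 (mod 23). Now have (21/23).
21 ≡ 1 (mod 4), so quadratic reciprocity gives (21/23) = (23/21). Reduce: 23 ≡ 2 (mod 21). Now have (2/21).
Factor out 2: 2 = 2. Since 21 ≡ 5 (mod 8), (2/21) = -1. Now have -(1/21).
(1/21) = 1. Collecting the sign factors: -1.
The Legendre symbol is -1, so x^2 ≡ 2213 (mod 8647) has no solution.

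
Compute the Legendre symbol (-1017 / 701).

(-1017 / 701)
  = (385 / 701)    [-1017 ≡ 385 mod 701]
  = (701 / 385)    [QR: 385 ≡ 1 mod 4, sign kept]
  = (316 / 385)    [701 ≡ 316 mod 385]
  = (79 / 385)    [385 ≡ 1 mod 8 ⇒ (2 / 385)^2 = +1]
  = (385 / 79)    [QR: 385 ≡ 1 mod 4, sign kept]
  = (69 / 79)    [385 ≡ 69 mod 79]
  = (79 / 69)    [QR: 69 ≡ 1 mod 4, sign kept]
  = (10 / 69)    [79 ≡ 10 mod 69]
  = -(5 / 69)    [69 ≡ 5 mod 8 ⇒ (2 / 69) = -1]
  = -(69 / 5)    [QR: 5 ≡ 1 mod 4, sign kept]
  = -(4 / 5)    [69 ≡ 4 mod 5]
  = -(1 / 5)    [5 ≡ 5 mod 8 ⇒ (2 / 5)^2 = +1]
  = -1    [(1 / 5) = 1]

-1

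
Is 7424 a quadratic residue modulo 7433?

(7424/7433)
  = (29/7433)    [7433 ≡ 1 mod 8 ⇒ (2/7433)^8 = +1]
  = (7433/29)    [QR: 29 ≡ 1 mod 4, sign kept]
  = (9/29)    [7433 ≡ 9 mod 29]
  = (29/9)    [QR: 9 ≡ 1 mod 4, sign kept]
  = (2/9)    [29 ≡ 2 mod 9]
  = (1/9)    [9 ≡ 1 mod 8 ⇒ (2/9) = +1]
  = 1    [(1/9) = 1]
The Legendre symbol is 1, so x^2 ≡ 7424 (mod 7433) has solution.

yes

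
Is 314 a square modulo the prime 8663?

no

Factor out 2: 314 = 2·157. Since 8663 ≡ 7 (mod 8), (2|8663) = +1. Now have (157|8663).
157 ≡ 1 (mod 4), so quadratic reciprocity gives (157|8663) = (8663|157). Reduce: 8663 ≡ 28 (mod 157). Now have (28|157).
Factor out 2: 28 = 2^2·7. Since 157 ≡ 5 (mod 8), (2|157) = -1, and (2|157)^2 = +1. Now have (7|157).
157 ≡ 1 (mod 4), so quadratic reciprocity gives (7|157) = (157|7). Reduce: 157 ≡ 3 (mod 7). Now have (3|7).
Both 3 ≡ 3 and 7 ≡ 3 (mod 4), so reciprocity gives (3|7) = -(7|3). Reduce: 7 ≡ 1 (mod 3). Now have -(1|3).
(1|3) = 1. Collecting the sign factors: -1.
The Legendre symbol is -1, so x^2 ≡ 314 (mod 8663) has no solution.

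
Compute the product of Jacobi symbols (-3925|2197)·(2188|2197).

By multiplicativity, (-3925·2188|2197) = (-3925|2197)·(2188|2197).
First factor (-3925|2197):
Pull out -1: (-3925|2197) = (-1|2197)·(3925|2197). Since 2197 ≡ 1 (mod 4), (-1|2197) = +1. Now have (3925|2197).
Reduce the numerator: 3925 ≡ 1728 (mod 2197), so (3925|2197) = (1728|2197).
Factor out 2: 1728 = 2^6·27. Since 2197 ≡ 5 (mod 8), (2|2197) = -1, and (2|2197)^6 = +1. Now have (27|2197).
2197 ≡ 1 (mod 4), so quadratic reciprocity gives (27|2197) = (2197|27). Reduce: 2197 ≡ 10 (mod 27). Now have (10|27).
Factor out 2: 10 = 2·5. Since 27 ≡ 3 (mod 8), (2|27) = -1. Now have -(5|27).
5 ≡ 1 (mod 4), so quadratic reciprocity gives (5|27) = (27|5). Reduce: 27 ≡ 2 (mod 5). Now have -(2|5).
Factor out 2: 2 = 2. Since 5 ≡ 5 (mod 8), (2|5) = -1. Now have (1|5).
(1|5) = 1. Collecting the sign factors: 1.
Second factor (2188|2197):
Factor out 2: 2188 = 2^2·547. Since 2197 ≡ 5 (mod 8), (2|2197) = -1, and (2|2197)^2 = +1. Now have (547|2197).
2197 ≡ 1 (mod 4), so quadratic reciprocity gives (547|2197) = (2197|547). Reduce: 2197 ≡ 9 (mod 547). Now have (9|547).
9 ≡ 1 (mod 4), so quadratic reciprocity gives (9|547) = (547|9). Reduce: 547 ≡ 7 (mod 9). Now have (7|9).
9 ≡ 1 (mod 4), so quadratic reciprocity gives (7|9) = (9|7). Reduce: 9 ≡ 2 (mod 7). Now have (2|7).
Factor out 2: 2 = 2. Since 7 ≡ 7 (mod 8), (2|7) = +1. Now have (1|7).
(1|7) = 1. Collecting the sign factors: 1.
Product: (1)·(1) = 1.

1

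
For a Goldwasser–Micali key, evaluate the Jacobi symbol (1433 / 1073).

-1

Reduce the numerator: 1433 ≡ 360 (mod 1073), so (1433 / 1073) = (360 / 1073).
Factor out 2: 360 = 2^3·45. Since 1073 ≡ 1 (mod 8), (2 / 1073) = +1, and (2 / 1073)^3 = +1. Now have (45 / 1073).
45 ≡ 1 (mod 4), so quadratic reciprocity gives (45 / 1073) = (1073 / 45). Reduce: 1073 ≡ 38 (mod 45). Now have (38 / 45).
Factor out 2: 38 = 2·19. Since 45 ≡ 5 (mod 8), (2 / 45) = -1. Now have -(19 / 45).
45 ≡ 1 (mod 4), so quadratic reciprocity gives (19 / 45) = (45 / 19). Reduce: 45 ≡ 7 (mod 19). Now have -(7 / 19).
Both 7 ≡ 3 and 19 ≡ 3 (mod 4), so reciprocity gives (7 / 19) = -(19 / 7). Reduce: 19 ≡ 5 (mod 7). Now have (5 / 7).
5 ≡ 1 (mod 4), so quadratic reciprocity gives (5 / 7) = (7 / 5). Reduce: 7 ≡ 2 (mod 5). Now have (2 / 5).
Factor out 2: 2 = 2. Since 5 ≡ 5 (mod 8), (2 / 5) = -1. Now have -(1 / 5).
(1 / 5) = 1. Collecting the sign factors: -1.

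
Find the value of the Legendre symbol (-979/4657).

-1

(-979/4657)
  = (3678/4657)    [-979 ≡ 3678 mod 4657]
  = (1839/4657)    [4657 ≡ 1 mod 8 ⇒ (2/4657) = +1]
  = (4657/1839)    [QR: 4657 ≡ 1 mod 4, sign kept]
  = (979/1839)    [4657 ≡ 979 mod 1839]
  = -(1839/979)    [QR: both ≡ 3 mod 4, sign flips]
  = -(860/979)    [1839 ≡ 860 mod 979]
  = -(215/979)    [979 ≡ 3 mod 8 ⇒ (2/979)^2 = +1]
  = (979/215)    [QR: both ≡ 3 mod 4, sign flips]
  = (119/215)    [979 ≡ 119 mod 215]
  = -(215/119)    [QR: both ≡ 3 mod 4, sign flips]
  = -(96/119)    [215 ≡ 96 mod 119]
  = -(3/119)    [119 ≡ 7 mod 8 ⇒ (2/119)^5 = +1]
  = (119/3)    [QR: both ≡ 3 mod 4, sign flips]
  = (2/3)    [119 ≡ 2 mod 3]
  = -(1/3)    [3 ≡ 3 mod 8 ⇒ (2/3) = -1]
  = -1    [(1/3) = 1]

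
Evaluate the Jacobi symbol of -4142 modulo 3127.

1

Pull out -1: (-4142|3127) = (-1|3127)·(4142|3127). Since 3127 ≡ 3 (mod 4), (-1|3127) = -1. Now have -(4142|3127).
Reduce the numerator: 4142 ≡ 1015 (mod 3127), so (4142|3127) = (1015|3127).
Both 1015 ≡ 3 and 3127 ≡ 3 (mod 4), so reciprocity gives (1015|3127) = -(3127|1015). Reduce: 3127 ≡ 82 (mod 1015). Now have (82|1015).
Factor out 2: 82 = 2·41. Since 1015 ≡ 7 (mod 8), (2|1015) = +1. Now have (41|1015).
41 ≡ 1 (mod 4), so quadratic reciprocity gives (41|1015) = (1015|41). Reduce: 1015 ≡ 31 (mod 41). Now have (31|41).
41 ≡ 1 (mod 4), so quadratic reciprocity gives (31|41) = (41|31). Reduce: 41 ≡ 10 (mod 31). Now have (10|31).
Factor out 2: 10 = 2·5. Since 31 ≡ 7 (mod 8), (2|31) = +1. Now have (5|31).
5 ≡ 1 (mod 4), so quadratic reciprocity gives (5|31) = (31|5). Reduce: 31 ≡ 1 (mod 5). Now have (1|5).
(1|5) = 1. Collecting the sign factors: 1.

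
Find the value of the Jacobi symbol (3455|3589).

(3455|3589)
  = (3589|3455)    [QR: 3589 ≡ 1 mod 4, sign kept]
  = (134|3455)    [3589 ≡ 134 mod 3455]
  = (67|3455)    [3455 ≡ 7 mod 8 ⇒ (2|3455) = +1]
  = -(3455|67)    [QR: both ≡ 3 mod 4, sign flips]
  = -(38|67)    [3455 ≡ 38 mod 67]
  = (19|67)    [67 ≡ 3 mod 8 ⇒ (2|67) = -1]
  = -(67|19)    [QR: both ≡ 3 mod 4, sign flips]
  = -(10|19)    [67 ≡ 10 mod 19]
  = (5|19)    [19 ≡ 3 mod 8 ⇒ (2|19) = -1]
  = (19|5)    [QR: 5 ≡ 1 mod 4, sign kept]
  = (4|5)    [19 ≡ 4 mod 5]
  = (1|5)    [5 ≡ 5 mod 8 ⇒ (2|5)^2 = +1]
  = 1    [(1|5) = 1]

1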